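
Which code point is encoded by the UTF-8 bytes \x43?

U+0043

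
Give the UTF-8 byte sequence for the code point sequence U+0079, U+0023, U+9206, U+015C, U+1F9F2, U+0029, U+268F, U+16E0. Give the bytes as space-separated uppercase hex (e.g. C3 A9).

U+0079: 1-byte form → 79.
U+0023: 1-byte form → 23.
U+9206: 3-byte form → E9 88 86.
U+015C: 2-byte form → C5 9C.
U+1F9F2: 4-byte form → F0 9F A7 B2.
U+0029: 1-byte form → 29.
U+268F: 3-byte form → E2 9A 8F.
U+16E0: 3-byte form → E1 9B A0.
Concatenated (18 bytes): 79 23 E9 88 86 C5 9C F0 9F A7 B2 29 E2 9A 8F E1 9B A0.

79 23 E9 88 86 C5 9C F0 9F A7 B2 29 E2 9A 8F E1 9B A0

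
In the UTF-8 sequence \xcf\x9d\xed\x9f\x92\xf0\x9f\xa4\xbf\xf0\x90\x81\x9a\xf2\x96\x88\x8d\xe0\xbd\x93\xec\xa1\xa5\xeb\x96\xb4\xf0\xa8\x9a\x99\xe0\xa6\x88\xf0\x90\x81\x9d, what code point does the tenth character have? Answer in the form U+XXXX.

U+0988

Offset 0: leading byte 0xCF = 11001111 → 2-byte char #1 = CF 9D.
Offset 2: leading byte 0xED = 11101101 → 3-byte char #2 = ED 9F 92.
Offset 5: leading byte 0xF0 = 11110000 → 4-byte char #3 = F0 9F A4 BF.
Offset 9: leading byte 0xF0 = 11110000 → 4-byte char #4 = F0 90 81 9A.
Offset 13: leading byte 0xF2 = 11110010 → 4-byte char #5 = F2 96 88 8D.
Offset 17: leading byte 0xE0 = 11100000 → 3-byte char #6 = E0 BD 93.
Offset 20: leading byte 0xEC = 11101100 → 3-byte char #7 = EC A1 A5.
Offset 23: leading byte 0xEB = 11101011 → 3-byte char #8 = EB 96 B4.
Offset 26: leading byte 0xF0 = 11110000 → 4-byte char #9 = F0 A8 9A 99.
Offset 30: leading byte 0xE0 = 11100000 → 3-byte char #10 = E0 A6 88.
Leading byte 0xE0 = 11100000 matches 1110xxxx → 3-byte sequence.
Byte 1: 0xE0 = 11100000, payload 0000 (4 bits).
Byte 2: 0xA6 = 10100110 (10xxxxxx ✓), payload 100110.
Byte 3: 0x88 = 10001000 (10xxxxxx ✓), payload 001000.
Concatenate: 0000100110001000 = 0x988 (16 bits → U+0988).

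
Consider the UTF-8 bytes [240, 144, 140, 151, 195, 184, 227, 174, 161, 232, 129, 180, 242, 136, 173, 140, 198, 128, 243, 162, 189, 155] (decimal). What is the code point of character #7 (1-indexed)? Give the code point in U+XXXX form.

Offset 0: leading byte 0xF0 = 11110000 → 4-byte char #1 = F0 90 8C 97.
Offset 4: leading byte 0xC3 = 11000011 → 2-byte char #2 = C3 B8.
Offset 6: leading byte 0xE3 = 11100011 → 3-byte char #3 = E3 AE A1.
Offset 9: leading byte 0xE8 = 11101000 → 3-byte char #4 = E8 81 B4.
Offset 12: leading byte 0xF2 = 11110010 → 4-byte char #5 = F2 88 AD 8C.
Offset 16: leading byte 0xC6 = 11000110 → 2-byte char #6 = C6 80.
Offset 18: leading byte 0xF3 = 11110011 → 4-byte char #7 = F3 A2 BD 9B.
Leading byte 0xF3 = 11110011 matches 11110xxx → 4-byte sequence.
Byte 1: 0xF3 = 11110011, payload 011 (3 bits).
Byte 2: 0xA2 = 10100010 (10xxxxxx ✓), payload 100010.
Byte 3: 0xBD = 10111101 (10xxxxxx ✓), payload 111101.
Byte 4: 0x9B = 10011011 (10xxxxxx ✓), payload 011011.
Concatenate: 011100010111101011011 = 0xE2F5B (21 bits → U+E2F5B).

U+E2F5B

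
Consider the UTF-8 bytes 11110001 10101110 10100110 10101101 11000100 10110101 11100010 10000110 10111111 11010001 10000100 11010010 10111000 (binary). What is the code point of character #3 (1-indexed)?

Offset 0: leading byte 0xF1 = 11110001 → 4-byte char #1 = F1 AE A6 AD.
Offset 4: leading byte 0xC4 = 11000100 → 2-byte char #2 = C4 B5.
Offset 6: leading byte 0xE2 = 11100010 → 3-byte char #3 = E2 86 BF.
Leading byte 0xE2 = 11100010 matches 1110xxxx → 3-byte sequence.
Byte 1: 0xE2 = 11100010, payload 0010 (4 bits).
Byte 2: 0x86 = 10000110 (10xxxxxx ✓), payload 000110.
Byte 3: 0xBF = 10111111 (10xxxxxx ✓), payload 111111.
Concatenate: 0010000110111111 = 0x21BF (16 bits → U+21BF).

U+21BF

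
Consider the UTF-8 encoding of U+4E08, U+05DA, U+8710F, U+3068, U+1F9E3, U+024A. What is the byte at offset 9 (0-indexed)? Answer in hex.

U+4E08 → 3-byte form E4 B8 88 at offsets 0–2.
U+05DA → 2-byte form D7 9A at offsets 3–4.
U+8710F → 4-byte form F2 87 84 8F at offsets 5–8.
U+3068 → 3-byte form E3 81 A8 at offsets 9–11.
Offset 9 falls in char 4's range; it's byte 1 of E3 81 A8 = 0xE3.

0xE3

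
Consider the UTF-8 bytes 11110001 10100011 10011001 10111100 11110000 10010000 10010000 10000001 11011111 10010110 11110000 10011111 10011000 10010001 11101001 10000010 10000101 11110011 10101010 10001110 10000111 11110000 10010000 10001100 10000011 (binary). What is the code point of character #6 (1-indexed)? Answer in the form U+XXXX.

Offset 0: leading byte 0xF1 = 11110001 → 4-byte char #1 = F1 A3 99 BC.
Offset 4: leading byte 0xF0 = 11110000 → 4-byte char #2 = F0 90 90 81.
Offset 8: leading byte 0xDF = 11011111 → 2-byte char #3 = DF 96.
Offset 10: leading byte 0xF0 = 11110000 → 4-byte char #4 = F0 9F 98 91.
Offset 14: leading byte 0xE9 = 11101001 → 3-byte char #5 = E9 82 85.
Offset 17: leading byte 0xF3 = 11110011 → 4-byte char #6 = F3 AA 8E 87.
Leading byte 0xF3 = 11110011 matches 11110xxx → 4-byte sequence.
Byte 1: 0xF3 = 11110011, payload 011 (3 bits).
Byte 2: 0xAA = 10101010 (10xxxxxx ✓), payload 101010.
Byte 3: 0x8E = 10001110 (10xxxxxx ✓), payload 001110.
Byte 4: 0x87 = 10000111 (10xxxxxx ✓), payload 000111.
Concatenate: 011101010001110000111 = 0xEA387 (21 bits → U+EA387).

U+EA387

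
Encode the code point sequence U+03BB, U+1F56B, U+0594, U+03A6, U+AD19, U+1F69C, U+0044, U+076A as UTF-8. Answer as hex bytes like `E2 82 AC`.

U+03BB: 2-byte form → CE BB.
U+1F56B: 4-byte form → F0 9F 95 AB.
U+0594: 2-byte form → D6 94.
U+03A6: 2-byte form → CE A6.
U+AD19: 3-byte form → EA B4 99.
U+1F69C: 4-byte form → F0 9F 9A 9C.
U+0044: 1-byte form → 44.
U+076A: 2-byte form → DD AA.
Concatenated (20 bytes): CE BB F0 9F 95 AB D6 94 CE A6 EA B4 99 F0 9F 9A 9C 44 DD AA.

CE BB F0 9F 95 AB D6 94 CE A6 EA B4 99 F0 9F 9A 9C 44 DD AA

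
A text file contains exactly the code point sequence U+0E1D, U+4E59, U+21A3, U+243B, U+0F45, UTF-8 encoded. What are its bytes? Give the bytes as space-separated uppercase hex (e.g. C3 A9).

E0 B8 9D E4 B9 99 E2 86 A3 E2 90 BB E0 BD 85

U+0E1D: 3-byte form → E0 B8 9D.
U+4E59: 3-byte form → E4 B9 99.
U+21A3: 3-byte form → E2 86 A3.
U+243B: 3-byte form → E2 90 BB.
U+0F45: 3-byte form → E0 BD 85.
Concatenated (15 bytes): E0 B8 9D E4 B9 99 E2 86 A3 E2 90 BB E0 BD 85.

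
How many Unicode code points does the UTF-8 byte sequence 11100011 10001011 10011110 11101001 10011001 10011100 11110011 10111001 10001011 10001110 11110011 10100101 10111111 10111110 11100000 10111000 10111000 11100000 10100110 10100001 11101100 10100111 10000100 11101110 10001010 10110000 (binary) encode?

Byte at offset 0: 0xE3 = 11100011 → 3-byte char (#1). Advance 3.
Byte at offset 3: 0xE9 = 11101001 → 3-byte char (#2). Advance 3.
Byte at offset 6: 0xF3 = 11110011 → 4-byte char (#3). Advance 4.
Byte at offset 10: 0xF3 = 11110011 → 4-byte char (#4). Advance 4.
Byte at offset 14: 0xE0 = 11100000 → 3-byte char (#5). Advance 3.
Byte at offset 17: 0xE0 = 11100000 → 3-byte char (#6). Advance 3.
Byte at offset 20: 0xEC = 11101100 → 3-byte char (#7). Advance 3.
Byte at offset 23: 0xEE = 11101110 → 3-byte char (#8). Advance 3.
Reached end at offset 26 after 8 code points.

8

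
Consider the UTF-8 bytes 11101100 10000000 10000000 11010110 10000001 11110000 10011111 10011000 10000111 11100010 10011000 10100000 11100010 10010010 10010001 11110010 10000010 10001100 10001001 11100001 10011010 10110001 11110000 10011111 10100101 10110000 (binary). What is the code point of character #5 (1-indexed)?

U+2491

Offset 0: leading byte 0xEC = 11101100 → 3-byte char #1 = EC 80 80.
Offset 3: leading byte 0xD6 = 11010110 → 2-byte char #2 = D6 81.
Offset 5: leading byte 0xF0 = 11110000 → 4-byte char #3 = F0 9F 98 87.
Offset 9: leading byte 0xE2 = 11100010 → 3-byte char #4 = E2 98 A0.
Offset 12: leading byte 0xE2 = 11100010 → 3-byte char #5 = E2 92 91.
Leading byte 0xE2 = 11100010 matches 1110xxxx → 3-byte sequence.
Byte 1: 0xE2 = 11100010, payload 0010 (4 bits).
Byte 2: 0x92 = 10010010 (10xxxxxx ✓), payload 010010.
Byte 3: 0x91 = 10010001 (10xxxxxx ✓), payload 010001.
Concatenate: 0010010010010001 = 0x2491 (16 bits → U+2491).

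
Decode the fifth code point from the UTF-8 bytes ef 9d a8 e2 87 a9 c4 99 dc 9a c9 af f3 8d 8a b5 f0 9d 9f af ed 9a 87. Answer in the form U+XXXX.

U+026F

Offset 0: leading byte 0xEF = 11101111 → 3-byte char #1 = EF 9D A8.
Offset 3: leading byte 0xE2 = 11100010 → 3-byte char #2 = E2 87 A9.
Offset 6: leading byte 0xC4 = 11000100 → 2-byte char #3 = C4 99.
Offset 8: leading byte 0xDC = 11011100 → 2-byte char #4 = DC 9A.
Offset 10: leading byte 0xC9 = 11001001 → 2-byte char #5 = C9 AF.
Leading byte 0xC9 = 11001001 matches 110xxxxx → 2-byte sequence.
Byte 1: 0xC9 = 11001001, payload 01001 (5 bits).
Byte 2: 0xAF = 10101111 (10xxxxxx ✓), payload 101111.
Concatenate: 01001101111 = 0x26F (11 bits → U+026F).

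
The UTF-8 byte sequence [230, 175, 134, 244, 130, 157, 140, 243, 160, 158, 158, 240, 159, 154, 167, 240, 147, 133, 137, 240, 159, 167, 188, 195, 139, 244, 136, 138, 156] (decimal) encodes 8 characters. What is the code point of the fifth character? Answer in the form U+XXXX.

U+13149

Offset 0: leading byte 0xE6 = 11100110 → 3-byte char #1 = E6 AF 86.
Offset 3: leading byte 0xF4 = 11110100 → 4-byte char #2 = F4 82 9D 8C.
Offset 7: leading byte 0xF3 = 11110011 → 4-byte char #3 = F3 A0 9E 9E.
Offset 11: leading byte 0xF0 = 11110000 → 4-byte char #4 = F0 9F 9A A7.
Offset 15: leading byte 0xF0 = 11110000 → 4-byte char #5 = F0 93 85 89.
Leading byte 0xF0 = 11110000 matches 11110xxx → 4-byte sequence.
Byte 1: 0xF0 = 11110000, payload 000 (3 bits).
Byte 2: 0x93 = 10010011 (10xxxxxx ✓), payload 010011.
Byte 3: 0x85 = 10000101 (10xxxxxx ✓), payload 000101.
Byte 4: 0x89 = 10001001 (10xxxxxx ✓), payload 001001.
Concatenate: 000010011000101001001 = 0x13149 (21 bits → U+13149).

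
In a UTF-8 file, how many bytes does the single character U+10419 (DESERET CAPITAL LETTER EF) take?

4

U+10419 = 0x10419. UTF-8 uses 1 byte below 0x80, 2 below 0x800, 3 below 0x10000, 4 up to 0x10FFFF. 0x10419 is in U+10000–U+10FFFF → 4 bytes.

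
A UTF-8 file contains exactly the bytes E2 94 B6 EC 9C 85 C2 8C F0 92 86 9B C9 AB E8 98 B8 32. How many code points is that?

7

Byte at offset 0: 0xE2 = 11100010 → 3-byte char (#1). Advance 3.
Byte at offset 3: 0xEC = 11101100 → 3-byte char (#2). Advance 3.
Byte at offset 6: 0xC2 = 11000010 → 2-byte char (#3). Advance 2.
Byte at offset 8: 0xF0 = 11110000 → 4-byte char (#4). Advance 4.
Byte at offset 12: 0xC9 = 11001001 → 2-byte char (#5). Advance 2.
Byte at offset 14: 0xE8 = 11101000 → 3-byte char (#6). Advance 3.
Byte at offset 17: 0x32 = 00110010 → 1-byte char (#7). Advance 1.
Reached end at offset 18 after 7 code points.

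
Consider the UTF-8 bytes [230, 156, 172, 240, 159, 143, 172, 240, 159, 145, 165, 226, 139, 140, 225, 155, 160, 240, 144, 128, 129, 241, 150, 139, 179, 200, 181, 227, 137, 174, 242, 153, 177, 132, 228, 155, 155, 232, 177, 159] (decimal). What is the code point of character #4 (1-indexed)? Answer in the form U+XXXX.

U+22CC

Offset 0: leading byte 0xE6 = 11100110 → 3-byte char #1 = E6 9C AC.
Offset 3: leading byte 0xF0 = 11110000 → 4-byte char #2 = F0 9F 8F AC.
Offset 7: leading byte 0xF0 = 11110000 → 4-byte char #3 = F0 9F 91 A5.
Offset 11: leading byte 0xE2 = 11100010 → 3-byte char #4 = E2 8B 8C.
Leading byte 0xE2 = 11100010 matches 1110xxxx → 3-byte sequence.
Byte 1: 0xE2 = 11100010, payload 0010 (4 bits).
Byte 2: 0x8B = 10001011 (10xxxxxx ✓), payload 001011.
Byte 3: 0x8C = 10001100 (10xxxxxx ✓), payload 001100.
Concatenate: 0010001011001100 = 0x22CC (16 bits → U+22CC).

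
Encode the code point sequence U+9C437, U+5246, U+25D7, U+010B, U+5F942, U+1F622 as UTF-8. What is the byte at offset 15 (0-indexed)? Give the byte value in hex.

U+9C437 → 4-byte form F2 9C 90 B7 at offsets 0–3.
U+5246 → 3-byte form E5 89 86 at offsets 4–6.
U+25D7 → 3-byte form E2 97 97 at offsets 7–9.
U+010B → 2-byte form C4 8B at offsets 10–11.
U+5F942 → 4-byte form F1 9F A5 82 at offsets 12–15.
Offset 15 falls in char 5's range; it's byte 4 of F1 9F A5 82 = 0x82.

0x82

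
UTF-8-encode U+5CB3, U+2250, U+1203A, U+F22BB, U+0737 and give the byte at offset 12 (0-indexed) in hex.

0x8A

U+5CB3 → 3-byte form E5 B2 B3 at offsets 0–2.
U+2250 → 3-byte form E2 89 90 at offsets 3–5.
U+1203A → 4-byte form F0 92 80 BA at offsets 6–9.
U+F22BB → 4-byte form F3 B2 8A BB at offsets 10–13.
Offset 12 falls in char 4's range; it's byte 3 of F3 B2 8A BB = 0x8A.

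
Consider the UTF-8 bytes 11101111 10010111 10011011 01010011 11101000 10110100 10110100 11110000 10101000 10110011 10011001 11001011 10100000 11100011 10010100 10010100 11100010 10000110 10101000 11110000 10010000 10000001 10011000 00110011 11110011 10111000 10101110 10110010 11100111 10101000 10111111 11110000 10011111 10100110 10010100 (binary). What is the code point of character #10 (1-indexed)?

Offset 0: leading byte 0xEF = 11101111 → 3-byte char #1 = EF 97 9B.
Offset 3: leading byte 0x53 = 01010011 → 1-byte char #2 = 53.
Offset 4: leading byte 0xE8 = 11101000 → 3-byte char #3 = E8 B4 B4.
Offset 7: leading byte 0xF0 = 11110000 → 4-byte char #4 = F0 A8 B3 99.
Offset 11: leading byte 0xCB = 11001011 → 2-byte char #5 = CB A0.
Offset 13: leading byte 0xE3 = 11100011 → 3-byte char #6 = E3 94 94.
Offset 16: leading byte 0xE2 = 11100010 → 3-byte char #7 = E2 86 A8.
Offset 19: leading byte 0xF0 = 11110000 → 4-byte char #8 = F0 90 81 98.
Offset 23: leading byte 0x33 = 00110011 → 1-byte char #9 = 33.
Offset 24: leading byte 0xF3 = 11110011 → 4-byte char #10 = F3 B8 AE B2.
Leading byte 0xF3 = 11110011 matches 11110xxx → 4-byte sequence.
Byte 1: 0xF3 = 11110011, payload 011 (3 bits).
Byte 2: 0xB8 = 10111000 (10xxxxxx ✓), payload 111000.
Byte 3: 0xAE = 10101110 (10xxxxxx ✓), payload 101110.
Byte 4: 0xB2 = 10110010 (10xxxxxx ✓), payload 110010.
Concatenate: 011111000101110110010 = 0xF8BB2 (21 bits → U+F8BB2).

U+F8BB2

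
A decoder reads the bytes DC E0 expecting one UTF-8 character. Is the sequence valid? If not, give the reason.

invalid (non-continuation byte where continuation expected)

Leading byte 0xDC = 11011100 → 2-byte form.
Byte 2 is 0xE0 = 11100000, which is not 10xxxxxx — expected a continuation byte.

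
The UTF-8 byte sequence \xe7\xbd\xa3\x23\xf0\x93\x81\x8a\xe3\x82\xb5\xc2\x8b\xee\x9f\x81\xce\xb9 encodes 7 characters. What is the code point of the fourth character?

U+30B5

Offset 0: leading byte 0xE7 = 11100111 → 3-byte char #1 = E7 BD A3.
Offset 3: leading byte 0x23 = 00100011 → 1-byte char #2 = 23.
Offset 4: leading byte 0xF0 = 11110000 → 4-byte char #3 = F0 93 81 8A.
Offset 8: leading byte 0xE3 = 11100011 → 3-byte char #4 = E3 82 B5.
Leading byte 0xE3 = 11100011 matches 1110xxxx → 3-byte sequence.
Byte 1: 0xE3 = 11100011, payload 0011 (4 bits).
Byte 2: 0x82 = 10000010 (10xxxxxx ✓), payload 000010.
Byte 3: 0xB5 = 10110101 (10xxxxxx ✓), payload 110101.
Concatenate: 0011000010110101 = 0x30B5 (16 bits → U+30B5).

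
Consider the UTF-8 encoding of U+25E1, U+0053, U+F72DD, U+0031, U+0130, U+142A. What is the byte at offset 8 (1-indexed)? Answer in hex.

1-indexed offset 8 is 0-indexed offset 7.
U+25E1 → 3-byte form E2 97 A1 at offsets 0–2.
U+0053 → 1-byte form 53 at offsets 3–3.
U+F72DD → 4-byte form F3 B7 8B 9D at offsets 4–7.
Offset 7 falls in char 3's range; it's byte 4 of F3 B7 8B 9D = 0x9D.

0x9D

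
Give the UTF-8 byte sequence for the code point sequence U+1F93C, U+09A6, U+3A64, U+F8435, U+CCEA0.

U+1F93C: 4-byte form → F0 9F A4 BC.
U+09A6: 3-byte form → E0 A6 A6.
U+3A64: 3-byte form → E3 A9 A4.
U+F8435: 4-byte form → F3 B8 90 B5.
U+CCEA0: 4-byte form → F3 8C BA A0.
Concatenated (18 bytes): F0 9F A4 BC E0 A6 A6 E3 A9 A4 F3 B8 90 B5 F3 8C BA A0.

F0 9F A4 BC E0 A6 A6 E3 A9 A4 F3 B8 90 B5 F3 8C BA A0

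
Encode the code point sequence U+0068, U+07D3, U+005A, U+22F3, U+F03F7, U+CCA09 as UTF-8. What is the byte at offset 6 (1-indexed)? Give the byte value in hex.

0x8B

1-indexed offset 6 is 0-indexed offset 5.
U+0068 → 1-byte form 68 at offsets 0–0.
U+07D3 → 2-byte form DF 93 at offsets 1–2.
U+005A → 1-byte form 5A at offsets 3–3.
U+22F3 → 3-byte form E2 8B B3 at offsets 4–6.
Offset 5 falls in char 4's range; it's byte 2 of E2 8B B3 = 0x8B.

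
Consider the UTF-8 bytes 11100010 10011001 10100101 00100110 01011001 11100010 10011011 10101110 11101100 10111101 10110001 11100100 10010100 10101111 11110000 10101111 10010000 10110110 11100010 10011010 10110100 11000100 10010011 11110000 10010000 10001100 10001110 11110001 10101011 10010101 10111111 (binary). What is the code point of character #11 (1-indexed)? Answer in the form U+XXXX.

U+6B57F

Offset 0: leading byte 0xE2 = 11100010 → 3-byte char #1 = E2 99 A5.
Offset 3: leading byte 0x26 = 00100110 → 1-byte char #2 = 26.
Offset 4: leading byte 0x59 = 01011001 → 1-byte char #3 = 59.
Offset 5: leading byte 0xE2 = 11100010 → 3-byte char #4 = E2 9B AE.
Offset 8: leading byte 0xEC = 11101100 → 3-byte char #5 = EC BD B1.
Offset 11: leading byte 0xE4 = 11100100 → 3-byte char #6 = E4 94 AF.
Offset 14: leading byte 0xF0 = 11110000 → 4-byte char #7 = F0 AF 90 B6.
Offset 18: leading byte 0xE2 = 11100010 → 3-byte char #8 = E2 9A B4.
Offset 21: leading byte 0xC4 = 11000100 → 2-byte char #9 = C4 93.
Offset 23: leading byte 0xF0 = 11110000 → 4-byte char #10 = F0 90 8C 8E.
Offset 27: leading byte 0xF1 = 11110001 → 4-byte char #11 = F1 AB 95 BF.
Leading byte 0xF1 = 11110001 matches 11110xxx → 4-byte sequence.
Byte 1: 0xF1 = 11110001, payload 001 (3 bits).
Byte 2: 0xAB = 10101011 (10xxxxxx ✓), payload 101011.
Byte 3: 0x95 = 10010101 (10xxxxxx ✓), payload 010101.
Byte 4: 0xBF = 10111111 (10xxxxxx ✓), payload 111111.
Concatenate: 001101011010101111111 = 0x6B57F (21 bits → U+6B57F).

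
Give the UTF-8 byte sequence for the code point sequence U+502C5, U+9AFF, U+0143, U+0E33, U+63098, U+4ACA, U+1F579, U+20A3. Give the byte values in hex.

U+502C5: 4-byte form → F1 90 8B 85.
U+9AFF: 3-byte form → E9 AB BF.
U+0143: 2-byte form → C5 83.
U+0E33: 3-byte form → E0 B8 B3.
U+63098: 4-byte form → F1 A3 82 98.
U+4ACA: 3-byte form → E4 AB 8A.
U+1F579: 4-byte form → F0 9F 95 B9.
U+20A3: 3-byte form → E2 82 A3.
Concatenated (26 bytes): F1 90 8B 85 E9 AB BF C5 83 E0 B8 B3 F1 A3 82 98 E4 AB 8A F0 9F 95 B9 E2 82 A3.

F1 90 8B 85 E9 AB BF C5 83 E0 B8 B3 F1 A3 82 98 E4 AB 8A F0 9F 95 B9 E2 82 A3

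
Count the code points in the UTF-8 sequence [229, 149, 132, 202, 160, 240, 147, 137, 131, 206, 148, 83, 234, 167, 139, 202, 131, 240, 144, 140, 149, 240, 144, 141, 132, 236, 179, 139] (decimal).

Byte at offset 0: 0xE5 = 11100101 → 3-byte char (#1). Advance 3.
Byte at offset 3: 0xCA = 11001010 → 2-byte char (#2). Advance 2.
Byte at offset 5: 0xF0 = 11110000 → 4-byte char (#3). Advance 4.
Byte at offset 9: 0xCE = 11001110 → 2-byte char (#4). Advance 2.
Byte at offset 11: 0x53 = 01010011 → 1-byte char (#5). Advance 1.
Byte at offset 12: 0xEA = 11101010 → 3-byte char (#6). Advance 3.
Byte at offset 15: 0xCA = 11001010 → 2-byte char (#7). Advance 2.
Byte at offset 17: 0xF0 = 11110000 → 4-byte char (#8). Advance 4.
Byte at offset 21: 0xF0 = 11110000 → 4-byte char (#9). Advance 4.
Byte at offset 25: 0xEC = 11101100 → 3-byte char (#10). Advance 3.
Reached end at offset 28 after 10 code points.

10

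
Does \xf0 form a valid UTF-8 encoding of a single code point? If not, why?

invalid (sequence truncated)

Leading byte 0xF0 = 11110000 → 4-byte form, but only 1 byte is present.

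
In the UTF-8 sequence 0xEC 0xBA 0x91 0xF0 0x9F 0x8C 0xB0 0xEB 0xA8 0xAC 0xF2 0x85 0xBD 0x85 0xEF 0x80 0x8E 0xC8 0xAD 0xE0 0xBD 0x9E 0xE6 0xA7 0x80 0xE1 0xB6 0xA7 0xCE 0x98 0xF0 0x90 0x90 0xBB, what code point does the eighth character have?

Offset 0: leading byte 0xEC = 11101100 → 3-byte char #1 = EC BA 91.
Offset 3: leading byte 0xF0 = 11110000 → 4-byte char #2 = F0 9F 8C B0.
Offset 7: leading byte 0xEB = 11101011 → 3-byte char #3 = EB A8 AC.
Offset 10: leading byte 0xF2 = 11110010 → 4-byte char #4 = F2 85 BD 85.
Offset 14: leading byte 0xEF = 11101111 → 3-byte char #5 = EF 80 8E.
Offset 17: leading byte 0xC8 = 11001000 → 2-byte char #6 = C8 AD.
Offset 19: leading byte 0xE0 = 11100000 → 3-byte char #7 = E0 BD 9E.
Offset 22: leading byte 0xE6 = 11100110 → 3-byte char #8 = E6 A7 80.
Leading byte 0xE6 = 11100110 matches 1110xxxx → 3-byte sequence.
Byte 1: 0xE6 = 11100110, payload 0110 (4 bits).
Byte 2: 0xA7 = 10100111 (10xxxxxx ✓), payload 100111.
Byte 3: 0x80 = 10000000 (10xxxxxx ✓), payload 000000.
Concatenate: 0110100111000000 = 0x69C0 (16 bits → U+69C0).

U+69C0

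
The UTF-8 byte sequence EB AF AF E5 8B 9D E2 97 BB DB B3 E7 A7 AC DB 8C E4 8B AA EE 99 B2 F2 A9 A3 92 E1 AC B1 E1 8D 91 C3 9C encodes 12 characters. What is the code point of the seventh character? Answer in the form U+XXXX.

Offset 0: leading byte 0xEB = 11101011 → 3-byte char #1 = EB AF AF.
Offset 3: leading byte 0xE5 = 11100101 → 3-byte char #2 = E5 8B 9D.
Offset 6: leading byte 0xE2 = 11100010 → 3-byte char #3 = E2 97 BB.
Offset 9: leading byte 0xDB = 11011011 → 2-byte char #4 = DB B3.
Offset 11: leading byte 0xE7 = 11100111 → 3-byte char #5 = E7 A7 AC.
Offset 14: leading byte 0xDB = 11011011 → 2-byte char #6 = DB 8C.
Offset 16: leading byte 0xE4 = 11100100 → 3-byte char #7 = E4 8B AA.
Leading byte 0xE4 = 11100100 matches 1110xxxx → 3-byte sequence.
Byte 1: 0xE4 = 11100100, payload 0100 (4 bits).
Byte 2: 0x8B = 10001011 (10xxxxxx ✓), payload 001011.
Byte 3: 0xAA = 10101010 (10xxxxxx ✓), payload 101010.
Concatenate: 0100001011101010 = 0x42EA (16 bits → U+42EA).

U+42EA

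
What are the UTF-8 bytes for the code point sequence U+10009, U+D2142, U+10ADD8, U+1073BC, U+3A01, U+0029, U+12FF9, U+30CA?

U+10009: 4-byte form → F0 90 80 89.
U+D2142: 4-byte form → F3 92 85 82.
U+10ADD8: 4-byte form → F4 8A B7 98.
U+1073BC: 4-byte form → F4 87 8E BC.
U+3A01: 3-byte form → E3 A8 81.
U+0029: 1-byte form → 29.
U+12FF9: 4-byte form → F0 92 BF B9.
U+30CA: 3-byte form → E3 83 8A.
Concatenated (27 bytes): F0 90 80 89 F3 92 85 82 F4 8A B7 98 F4 87 8E BC E3 A8 81 29 F0 92 BF B9 E3 83 8A.

F0 90 80 89 F3 92 85 82 F4 8A B7 98 F4 87 8E BC E3 A8 81 29 F0 92 BF B9 E3 83 8A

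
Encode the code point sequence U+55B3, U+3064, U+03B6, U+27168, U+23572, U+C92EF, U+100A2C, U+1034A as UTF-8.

E5 96 B3 E3 81 A4 CE B6 F0 A7 85 A8 F0 A3 95 B2 F3 89 8B AF F4 80 A8 AC F0 90 8D 8A

U+55B3: 3-byte form → E5 96 B3.
U+3064: 3-byte form → E3 81 A4.
U+03B6: 2-byte form → CE B6.
U+27168: 4-byte form → F0 A7 85 A8.
U+23572: 4-byte form → F0 A3 95 B2.
U+C92EF: 4-byte form → F3 89 8B AF.
U+100A2C: 4-byte form → F4 80 A8 AC.
U+1034A: 4-byte form → F0 90 8D 8A.
Concatenated (28 bytes): E5 96 B3 E3 81 A4 CE B6 F0 A7 85 A8 F0 A3 95 B2 F3 89 8B AF F4 80 A8 AC F0 90 8D 8A.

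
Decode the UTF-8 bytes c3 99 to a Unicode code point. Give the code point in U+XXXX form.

Leading byte 0xC3 = 11000011 matches 110xxxxx → 2-byte sequence.
Byte 1: 0xC3 = 11000011, payload 00011 (5 bits).
Byte 2: 0x99 = 10011001 (10xxxxxx ✓), payload 011001.
Concatenate: 00011011001 = 0xD9 (11 bits → U+00D9).

U+00D9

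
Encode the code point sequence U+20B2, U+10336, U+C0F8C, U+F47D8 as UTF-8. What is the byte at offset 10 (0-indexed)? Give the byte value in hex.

0x8C

U+20B2 → 3-byte form E2 82 B2 at offsets 0–2.
U+10336 → 4-byte form F0 90 8C B6 at offsets 3–6.
U+C0F8C → 4-byte form F3 80 BE 8C at offsets 7–10.
Offset 10 falls in char 3's range; it's byte 4 of F3 80 BE 8C = 0x8C.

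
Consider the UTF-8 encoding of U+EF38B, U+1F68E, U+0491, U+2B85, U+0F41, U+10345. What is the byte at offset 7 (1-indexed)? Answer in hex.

0x9A

1-indexed offset 7 is 0-indexed offset 6.
U+EF38B → 4-byte form F3 AF 8E 8B at offsets 0–3.
U+1F68E → 4-byte form F0 9F 9A 8E at offsets 4–7.
Offset 6 falls in char 2's range; it's byte 3 of F0 9F 9A 8E = 0x9A.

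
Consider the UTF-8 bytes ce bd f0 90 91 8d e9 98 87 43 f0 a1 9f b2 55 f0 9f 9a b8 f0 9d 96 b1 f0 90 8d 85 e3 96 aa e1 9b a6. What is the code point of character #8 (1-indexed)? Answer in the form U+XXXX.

Offset 0: leading byte 0xCE = 11001110 → 2-byte char #1 = CE BD.
Offset 2: leading byte 0xF0 = 11110000 → 4-byte char #2 = F0 90 91 8D.
Offset 6: leading byte 0xE9 = 11101001 → 3-byte char #3 = E9 98 87.
Offset 9: leading byte 0x43 = 01000011 → 1-byte char #4 = 43.
Offset 10: leading byte 0xF0 = 11110000 → 4-byte char #5 = F0 A1 9F B2.
Offset 14: leading byte 0x55 = 01010101 → 1-byte char #6 = 55.
Offset 15: leading byte 0xF0 = 11110000 → 4-byte char #7 = F0 9F 9A B8.
Offset 19: leading byte 0xF0 = 11110000 → 4-byte char #8 = F0 9D 96 B1.
Leading byte 0xF0 = 11110000 matches 11110xxx → 4-byte sequence.
Byte 1: 0xF0 = 11110000, payload 000 (3 bits).
Byte 2: 0x9D = 10011101 (10xxxxxx ✓), payload 011101.
Byte 3: 0x96 = 10010110 (10xxxxxx ✓), payload 010110.
Byte 4: 0xB1 = 10110001 (10xxxxxx ✓), payload 110001.
Concatenate: 000011101010110110001 = 0x1D5B1 (21 bits → U+1D5B1).

U+1D5B1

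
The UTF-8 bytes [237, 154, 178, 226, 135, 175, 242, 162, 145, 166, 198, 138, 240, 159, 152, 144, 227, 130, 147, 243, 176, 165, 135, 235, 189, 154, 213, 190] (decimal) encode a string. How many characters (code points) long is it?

Byte at offset 0: 0xED = 11101101 → 3-byte char (#1). Advance 3.
Byte at offset 3: 0xE2 = 11100010 → 3-byte char (#2). Advance 3.
Byte at offset 6: 0xF2 = 11110010 → 4-byte char (#3). Advance 4.
Byte at offset 10: 0xC6 = 11000110 → 2-byte char (#4). Advance 2.
Byte at offset 12: 0xF0 = 11110000 → 4-byte char (#5). Advance 4.
Byte at offset 16: 0xE3 = 11100011 → 3-byte char (#6). Advance 3.
Byte at offset 19: 0xF3 = 11110011 → 4-byte char (#7). Advance 4.
Byte at offset 23: 0xEB = 11101011 → 3-byte char (#8). Advance 3.
Byte at offset 26: 0xD5 = 11010101 → 2-byte char (#9). Advance 2.
Reached end at offset 28 after 9 code points.

9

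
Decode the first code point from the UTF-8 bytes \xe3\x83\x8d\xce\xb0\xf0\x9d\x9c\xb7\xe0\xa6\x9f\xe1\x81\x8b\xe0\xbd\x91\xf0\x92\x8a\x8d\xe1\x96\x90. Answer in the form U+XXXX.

U+30CD

Offset 0: leading byte 0xE3 = 11100011 → 3-byte char #1 = E3 83 8D.
Leading byte 0xE3 = 11100011 matches 1110xxxx → 3-byte sequence.
Byte 1: 0xE3 = 11100011, payload 0011 (4 bits).
Byte 2: 0x83 = 10000011 (10xxxxxx ✓), payload 000011.
Byte 3: 0x8D = 10001101 (10xxxxxx ✓), payload 001101.
Concatenate: 0011000011001101 = 0x30CD (16 bits → U+30CD).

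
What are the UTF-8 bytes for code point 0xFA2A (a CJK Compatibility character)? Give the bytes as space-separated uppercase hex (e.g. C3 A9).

U+FA2A = 0xFA2A = 64042 decimal. In range U+0800–U+FFFF → 3-byte form: 1110xxxx 10xxxxxx 10xxxxxx.
Binary (16 bits): 1111101000101010.
Split 4+6+6: 1111 | 101000 | 101010.
Byte 1: 11101111 = 0xEF.
Byte 2: 10101000 = 0xA8.
Byte 3: 10101010 = 0xAA.

EF A8 AA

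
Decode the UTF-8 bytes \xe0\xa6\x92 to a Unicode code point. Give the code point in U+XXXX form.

U+0992

Leading byte 0xE0 = 11100000 matches 1110xxxx → 3-byte sequence.
Byte 1: 0xE0 = 11100000, payload 0000 (4 bits).
Byte 2: 0xA6 = 10100110 (10xxxxxx ✓), payload 100110.
Byte 3: 0x92 = 10010010 (10xxxxxx ✓), payload 010010.
Concatenate: 0000100110010010 = 0x992 (16 bits → U+0992).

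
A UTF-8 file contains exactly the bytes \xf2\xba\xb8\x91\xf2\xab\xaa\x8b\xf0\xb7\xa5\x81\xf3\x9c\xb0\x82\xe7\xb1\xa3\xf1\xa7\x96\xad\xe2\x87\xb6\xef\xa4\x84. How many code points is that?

Byte at offset 0: 0xF2 = 11110010 → 4-byte char (#1). Advance 4.
Byte at offset 4: 0xF2 = 11110010 → 4-byte char (#2). Advance 4.
Byte at offset 8: 0xF0 = 11110000 → 4-byte char (#3). Advance 4.
Byte at offset 12: 0xF3 = 11110011 → 4-byte char (#4). Advance 4.
Byte at offset 16: 0xE7 = 11100111 → 3-byte char (#5). Advance 3.
Byte at offset 19: 0xF1 = 11110001 → 4-byte char (#6). Advance 4.
Byte at offset 23: 0xE2 = 11100010 → 3-byte char (#7). Advance 3.
Byte at offset 26: 0xEF = 11101111 → 3-byte char (#8). Advance 3.
Reached end at offset 29 after 8 code points.

8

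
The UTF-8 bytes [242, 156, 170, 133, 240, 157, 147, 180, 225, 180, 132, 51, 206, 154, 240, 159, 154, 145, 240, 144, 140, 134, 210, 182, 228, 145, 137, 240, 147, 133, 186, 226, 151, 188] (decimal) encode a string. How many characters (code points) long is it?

Byte at offset 0: 0xF2 = 11110010 → 4-byte char (#1). Advance 4.
Byte at offset 4: 0xF0 = 11110000 → 4-byte char (#2). Advance 4.
Byte at offset 8: 0xE1 = 11100001 → 3-byte char (#3). Advance 3.
Byte at offset 11: 0x33 = 00110011 → 1-byte char (#4). Advance 1.
Byte at offset 12: 0xCE = 11001110 → 2-byte char (#5). Advance 2.
Byte at offset 14: 0xF0 = 11110000 → 4-byte char (#6). Advance 4.
Byte at offset 18: 0xF0 = 11110000 → 4-byte char (#7). Advance 4.
Byte at offset 22: 0xD2 = 11010010 → 2-byte char (#8). Advance 2.
Byte at offset 24: 0xE4 = 11100100 → 3-byte char (#9). Advance 3.
Byte at offset 27: 0xF0 = 11110000 → 4-byte char (#10). Advance 4.
Byte at offset 31: 0xE2 = 11100010 → 3-byte char (#11). Advance 3.
Reached end at offset 34 after 11 code points.

11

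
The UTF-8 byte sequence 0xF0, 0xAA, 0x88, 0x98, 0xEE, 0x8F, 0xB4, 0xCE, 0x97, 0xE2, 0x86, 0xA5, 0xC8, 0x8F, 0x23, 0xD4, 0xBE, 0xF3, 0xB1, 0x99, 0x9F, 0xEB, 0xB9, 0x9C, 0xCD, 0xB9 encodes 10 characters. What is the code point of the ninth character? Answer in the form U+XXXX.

Offset 0: leading byte 0xF0 = 11110000 → 4-byte char #1 = F0 AA 88 98.
Offset 4: leading byte 0xEE = 11101110 → 3-byte char #2 = EE 8F B4.
Offset 7: leading byte 0xCE = 11001110 → 2-byte char #3 = CE 97.
Offset 9: leading byte 0xE2 = 11100010 → 3-byte char #4 = E2 86 A5.
Offset 12: leading byte 0xC8 = 11001000 → 2-byte char #5 = C8 8F.
Offset 14: leading byte 0x23 = 00100011 → 1-byte char #6 = 23.
Offset 15: leading byte 0xD4 = 11010100 → 2-byte char #7 = D4 BE.
Offset 17: leading byte 0xF3 = 11110011 → 4-byte char #8 = F3 B1 99 9F.
Offset 21: leading byte 0xEB = 11101011 → 3-byte char #9 = EB B9 9C.
Leading byte 0xEB = 11101011 matches 1110xxxx → 3-byte sequence.
Byte 1: 0xEB = 11101011, payload 1011 (4 bits).
Byte 2: 0xB9 = 10111001 (10xxxxxx ✓), payload 111001.
Byte 3: 0x9C = 10011100 (10xxxxxx ✓), payload 011100.
Concatenate: 1011111001011100 = 0xBE5C (16 bits → U+BE5C).

U+BE5C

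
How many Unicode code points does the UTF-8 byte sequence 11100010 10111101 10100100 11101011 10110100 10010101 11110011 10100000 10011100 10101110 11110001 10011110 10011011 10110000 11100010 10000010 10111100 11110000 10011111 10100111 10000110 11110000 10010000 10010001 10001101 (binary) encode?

7

Byte at offset 0: 0xE2 = 11100010 → 3-byte char (#1). Advance 3.
Byte at offset 3: 0xEB = 11101011 → 3-byte char (#2). Advance 3.
Byte at offset 6: 0xF3 = 11110011 → 4-byte char (#3). Advance 4.
Byte at offset 10: 0xF1 = 11110001 → 4-byte char (#4). Advance 4.
Byte at offset 14: 0xE2 = 11100010 → 3-byte char (#5). Advance 3.
Byte at offset 17: 0xF0 = 11110000 → 4-byte char (#6). Advance 4.
Byte at offset 21: 0xF0 = 11110000 → 4-byte char (#7). Advance 4.
Reached end at offset 25 after 7 code points.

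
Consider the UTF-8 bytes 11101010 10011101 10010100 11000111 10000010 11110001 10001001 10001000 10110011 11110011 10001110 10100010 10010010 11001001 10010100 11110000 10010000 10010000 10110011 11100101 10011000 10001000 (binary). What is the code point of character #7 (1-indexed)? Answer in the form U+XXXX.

U+5608

Offset 0: leading byte 0xEA = 11101010 → 3-byte char #1 = EA 9D 94.
Offset 3: leading byte 0xC7 = 11000111 → 2-byte char #2 = C7 82.
Offset 5: leading byte 0xF1 = 11110001 → 4-byte char #3 = F1 89 88 B3.
Offset 9: leading byte 0xF3 = 11110011 → 4-byte char #4 = F3 8E A2 92.
Offset 13: leading byte 0xC9 = 11001001 → 2-byte char #5 = C9 94.
Offset 15: leading byte 0xF0 = 11110000 → 4-byte char #6 = F0 90 90 B3.
Offset 19: leading byte 0xE5 = 11100101 → 3-byte char #7 = E5 98 88.
Leading byte 0xE5 = 11100101 matches 1110xxxx → 3-byte sequence.
Byte 1: 0xE5 = 11100101, payload 0101 (4 bits).
Byte 2: 0x98 = 10011000 (10xxxxxx ✓), payload 011000.
Byte 3: 0x88 = 10001000 (10xxxxxx ✓), payload 001000.
Concatenate: 0101011000001000 = 0x5608 (16 bits → U+5608).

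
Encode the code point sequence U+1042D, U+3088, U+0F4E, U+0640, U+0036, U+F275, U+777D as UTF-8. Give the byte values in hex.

U+1042D: 4-byte form → F0 90 90 AD.
U+3088: 3-byte form → E3 82 88.
U+0F4E: 3-byte form → E0 BD 8E.
U+0640: 2-byte form → D9 80.
U+0036: 1-byte form → 36.
U+F275: 3-byte form → EF 89 B5.
U+777D: 3-byte form → E7 9D BD.
Concatenated (19 bytes): F0 90 90 AD E3 82 88 E0 BD 8E D9 80 36 EF 89 B5 E7 9D BD.

F0 90 90 AD E3 82 88 E0 BD 8E D9 80 36 EF 89 B5 E7 9D BD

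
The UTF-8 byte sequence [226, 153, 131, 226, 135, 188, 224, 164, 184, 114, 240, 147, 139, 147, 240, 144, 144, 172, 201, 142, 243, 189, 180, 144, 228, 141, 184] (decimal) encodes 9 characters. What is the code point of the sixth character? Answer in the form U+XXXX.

U+1042C

Offset 0: leading byte 0xE2 = 11100010 → 3-byte char #1 = E2 99 83.
Offset 3: leading byte 0xE2 = 11100010 → 3-byte char #2 = E2 87 BC.
Offset 6: leading byte 0xE0 = 11100000 → 3-byte char #3 = E0 A4 B8.
Offset 9: leading byte 0x72 = 01110010 → 1-byte char #4 = 72.
Offset 10: leading byte 0xF0 = 11110000 → 4-byte char #5 = F0 93 8B 93.
Offset 14: leading byte 0xF0 = 11110000 → 4-byte char #6 = F0 90 90 AC.
Leading byte 0xF0 = 11110000 matches 11110xxx → 4-byte sequence.
Byte 1: 0xF0 = 11110000, payload 000 (3 bits).
Byte 2: 0x90 = 10010000 (10xxxxxx ✓), payload 010000.
Byte 3: 0x90 = 10010000 (10xxxxxx ✓), payload 010000.
Byte 4: 0xAC = 10101100 (10xxxxxx ✓), payload 101100.
Concatenate: 000010000010000101100 = 0x1042C (21 bits → U+1042C).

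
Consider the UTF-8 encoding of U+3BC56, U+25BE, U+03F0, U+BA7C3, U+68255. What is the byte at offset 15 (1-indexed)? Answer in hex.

1-indexed offset 15 is 0-indexed offset 14.
U+3BC56 → 4-byte form F0 BB B1 96 at offsets 0–3.
U+25BE → 3-byte form E2 96 BE at offsets 4–6.
U+03F0 → 2-byte form CF B0 at offsets 7–8.
U+BA7C3 → 4-byte form F2 BA 9F 83 at offsets 9–12.
U+68255 → 4-byte form F1 A8 89 95 at offsets 13–16.
Offset 14 falls in char 5's range; it's byte 2 of F1 A8 89 95 = 0xA8.

0xA8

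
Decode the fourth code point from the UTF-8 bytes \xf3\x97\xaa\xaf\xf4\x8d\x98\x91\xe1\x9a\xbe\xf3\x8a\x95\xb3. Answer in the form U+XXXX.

U+CA573

Offset 0: leading byte 0xF3 = 11110011 → 4-byte char #1 = F3 97 AA AF.
Offset 4: leading byte 0xF4 = 11110100 → 4-byte char #2 = F4 8D 98 91.
Offset 8: leading byte 0xE1 = 11100001 → 3-byte char #3 = E1 9A BE.
Offset 11: leading byte 0xF3 = 11110011 → 4-byte char #4 = F3 8A 95 B3.
Leading byte 0xF3 = 11110011 matches 11110xxx → 4-byte sequence.
Byte 1: 0xF3 = 11110011, payload 011 (3 bits).
Byte 2: 0x8A = 10001010 (10xxxxxx ✓), payload 001010.
Byte 3: 0x95 = 10010101 (10xxxxxx ✓), payload 010101.
Byte 4: 0xB3 = 10110011 (10xxxxxx ✓), payload 110011.
Concatenate: 011001010010101110011 = 0xCA573 (21 bits → U+CA573).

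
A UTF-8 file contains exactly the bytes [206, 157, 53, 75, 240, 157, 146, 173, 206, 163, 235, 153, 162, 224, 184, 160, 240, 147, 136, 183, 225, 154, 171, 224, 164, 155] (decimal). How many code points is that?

Byte at offset 0: 0xCE = 11001110 → 2-byte char (#1). Advance 2.
Byte at offset 2: 0x35 = 00110101 → 1-byte char (#2). Advance 1.
Byte at offset 3: 0x4B = 01001011 → 1-byte char (#3). Advance 1.
Byte at offset 4: 0xF0 = 11110000 → 4-byte char (#4). Advance 4.
Byte at offset 8: 0xCE = 11001110 → 2-byte char (#5). Advance 2.
Byte at offset 10: 0xEB = 11101011 → 3-byte char (#6). Advance 3.
Byte at offset 13: 0xE0 = 11100000 → 3-byte char (#7). Advance 3.
Byte at offset 16: 0xF0 = 11110000 → 4-byte char (#8). Advance 4.
Byte at offset 20: 0xE1 = 11100001 → 3-byte char (#9). Advance 3.
Byte at offset 23: 0xE0 = 11100000 → 3-byte char (#10). Advance 3.
Reached end at offset 26 after 10 code points.

10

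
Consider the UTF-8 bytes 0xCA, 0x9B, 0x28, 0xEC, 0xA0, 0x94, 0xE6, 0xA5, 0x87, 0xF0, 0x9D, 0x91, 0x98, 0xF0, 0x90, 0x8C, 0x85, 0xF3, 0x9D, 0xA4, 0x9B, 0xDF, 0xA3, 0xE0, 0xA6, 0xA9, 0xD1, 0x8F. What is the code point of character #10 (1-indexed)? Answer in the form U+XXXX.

U+044F

Offset 0: leading byte 0xCA = 11001010 → 2-byte char #1 = CA 9B.
Offset 2: leading byte 0x28 = 00101000 → 1-byte char #2 = 28.
Offset 3: leading byte 0xEC = 11101100 → 3-byte char #3 = EC A0 94.
Offset 6: leading byte 0xE6 = 11100110 → 3-byte char #4 = E6 A5 87.
Offset 9: leading byte 0xF0 = 11110000 → 4-byte char #5 = F0 9D 91 98.
Offset 13: leading byte 0xF0 = 11110000 → 4-byte char #6 = F0 90 8C 85.
Offset 17: leading byte 0xF3 = 11110011 → 4-byte char #7 = F3 9D A4 9B.
Offset 21: leading byte 0xDF = 11011111 → 2-byte char #8 = DF A3.
Offset 23: leading byte 0xE0 = 11100000 → 3-byte char #9 = E0 A6 A9.
Offset 26: leading byte 0xD1 = 11010001 → 2-byte char #10 = D1 8F.
Leading byte 0xD1 = 11010001 matches 110xxxxx → 2-byte sequence.
Byte 1: 0xD1 = 11010001, payload 10001 (5 bits).
Byte 2: 0x8F = 10001111 (10xxxxxx ✓), payload 001111.
Concatenate: 10001001111 = 0x44F (11 bits → U+044F).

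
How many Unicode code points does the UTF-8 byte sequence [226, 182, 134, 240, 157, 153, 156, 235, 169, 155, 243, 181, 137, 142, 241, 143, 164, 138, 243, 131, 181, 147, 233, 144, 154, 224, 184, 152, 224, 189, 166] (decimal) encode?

9

Byte at offset 0: 0xE2 = 11100010 → 3-byte char (#1). Advance 3.
Byte at offset 3: 0xF0 = 11110000 → 4-byte char (#2). Advance 4.
Byte at offset 7: 0xEB = 11101011 → 3-byte char (#3). Advance 3.
Byte at offset 10: 0xF3 = 11110011 → 4-byte char (#4). Advance 4.
Byte at offset 14: 0xF1 = 11110001 → 4-byte char (#5). Advance 4.
Byte at offset 18: 0xF3 = 11110011 → 4-byte char (#6). Advance 4.
Byte at offset 22: 0xE9 = 11101001 → 3-byte char (#7). Advance 3.
Byte at offset 25: 0xE0 = 11100000 → 3-byte char (#8). Advance 3.
Byte at offset 28: 0xE0 = 11100000 → 3-byte char (#9). Advance 3.
Reached end at offset 31 after 9 code points.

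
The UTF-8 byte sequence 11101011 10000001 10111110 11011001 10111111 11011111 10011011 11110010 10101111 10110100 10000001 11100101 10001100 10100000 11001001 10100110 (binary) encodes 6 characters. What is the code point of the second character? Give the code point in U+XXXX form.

U+067F

Offset 0: leading byte 0xEB = 11101011 → 3-byte char #1 = EB 81 BE.
Offset 3: leading byte 0xD9 = 11011001 → 2-byte char #2 = D9 BF.
Leading byte 0xD9 = 11011001 matches 110xxxxx → 2-byte sequence.
Byte 1: 0xD9 = 11011001, payload 11001 (5 bits).
Byte 2: 0xBF = 10111111 (10xxxxxx ✓), payload 111111.
Concatenate: 11001111111 = 0x67F (11 bits → U+067F).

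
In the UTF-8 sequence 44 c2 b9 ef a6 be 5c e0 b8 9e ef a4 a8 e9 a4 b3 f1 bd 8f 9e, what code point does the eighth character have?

Offset 0: leading byte 0x44 = 01000100 → 1-byte char #1 = 44.
Offset 1: leading byte 0xC2 = 11000010 → 2-byte char #2 = C2 B9.
Offset 3: leading byte 0xEF = 11101111 → 3-byte char #3 = EF A6 BE.
Offset 6: leading byte 0x5C = 01011100 → 1-byte char #4 = 5C.
Offset 7: leading byte 0xE0 = 11100000 → 3-byte char #5 = E0 B8 9E.
Offset 10: leading byte 0xEF = 11101111 → 3-byte char #6 = EF A4 A8.
Offset 13: leading byte 0xE9 = 11101001 → 3-byte char #7 = E9 A4 B3.
Offset 16: leading byte 0xF1 = 11110001 → 4-byte char #8 = F1 BD 8F 9E.
Leading byte 0xF1 = 11110001 matches 11110xxx → 4-byte sequence.
Byte 1: 0xF1 = 11110001, payload 001 (3 bits).
Byte 2: 0xBD = 10111101 (10xxxxxx ✓), payload 111101.
Byte 3: 0x8F = 10001111 (10xxxxxx ✓), payload 001111.
Byte 4: 0x9E = 10011110 (10xxxxxx ✓), payload 011110.
Concatenate: 001111101001111011110 = 0x7D3DE (21 bits → U+7D3DE).

U+7D3DE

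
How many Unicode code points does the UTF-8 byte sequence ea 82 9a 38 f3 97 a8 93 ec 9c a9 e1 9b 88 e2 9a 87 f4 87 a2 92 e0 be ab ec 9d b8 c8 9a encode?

10

Byte at offset 0: 0xEA = 11101010 → 3-byte char (#1). Advance 3.
Byte at offset 3: 0x38 = 00111000 → 1-byte char (#2). Advance 1.
Byte at offset 4: 0xF3 = 11110011 → 4-byte char (#3). Advance 4.
Byte at offset 8: 0xEC = 11101100 → 3-byte char (#4). Advance 3.
Byte at offset 11: 0xE1 = 11100001 → 3-byte char (#5). Advance 3.
Byte at offset 14: 0xE2 = 11100010 → 3-byte char (#6). Advance 3.
Byte at offset 17: 0xF4 = 11110100 → 4-byte char (#7). Advance 4.
Byte at offset 21: 0xE0 = 11100000 → 3-byte char (#8). Advance 3.
Byte at offset 24: 0xEC = 11101100 → 3-byte char (#9). Advance 3.
Byte at offset 27: 0xC8 = 11001000 → 2-byte char (#10). Advance 2.
Reached end at offset 29 after 10 code points.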